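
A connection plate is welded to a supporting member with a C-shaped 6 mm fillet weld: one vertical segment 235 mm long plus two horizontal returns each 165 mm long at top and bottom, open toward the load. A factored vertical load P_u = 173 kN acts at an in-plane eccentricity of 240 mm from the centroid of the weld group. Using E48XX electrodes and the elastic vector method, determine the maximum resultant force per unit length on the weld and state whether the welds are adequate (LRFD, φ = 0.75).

f_max ≈ 1180 N/mm; NOT adequate

E48XX → F_EXX = 480 MPa.
Total weld length L_w = 565 mm. Treat welds as unit-width lines.
Centroid: x̄ = 2×165×82.5 / 565 = 48.19 mm from the vertical weld.
Polar moment about centroid: J = I_x + I_y = [235³/12 + 2×165×117.5²] + [235×48.19² + 2(165³/12 + 165×34.31²)] = 7320000 mm³.
Direct shear f_v = P/L_w = 173×10³ / 565 = 306.2 N/mm (vertical).
Torsion M = P·e = 173×10³ × 240 = 41520000 N·mm.
Critical point at (x, y) = (116.8, 117.5) from centroid. f_tx = M·y/J = 666.4 N/mm; f_ty = M·x/J = 662.5 N/mm.
Resultant f_max = √[f_tx² + (f_v + f_ty)²] = √[666.4² + (306.2 + 662.5)²] = 1176 N/mm.
Capacity per unit length: φr_n = 0.75 × 0.6 × 480 × (0.707 × 6) = 916.3 N/mm.
1176 > 916.3 → NOT adequate.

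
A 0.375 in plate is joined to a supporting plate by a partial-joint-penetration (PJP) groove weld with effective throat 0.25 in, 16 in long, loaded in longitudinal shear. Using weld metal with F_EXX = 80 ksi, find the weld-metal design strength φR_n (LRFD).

φR_n ≈ 144 kips

Effective throat (given) t_e = 0.25 in.
A_we = 0.25 × 16 = 4 in².
F_nw = 0.6 F_EXX = 48 ksi.
φR_n = 0.75 × 48 × 4 = 144 kips.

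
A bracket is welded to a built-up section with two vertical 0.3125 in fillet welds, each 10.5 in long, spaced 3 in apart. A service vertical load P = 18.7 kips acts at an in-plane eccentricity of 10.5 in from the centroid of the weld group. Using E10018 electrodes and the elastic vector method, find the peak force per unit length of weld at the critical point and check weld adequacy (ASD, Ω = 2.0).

f_max ≈ 4.79 kip/in; adequate

E100XX → F_EXX = 100 ksi.
Total weld length L_w = 21 in. Treat welds as unit-width lines.
Polar moment about centroid: J = 2[d³/12 + d(b/2)²] = 2[10.5³/12 + 10.5×1.5²] = 240.2 in³.
Direct shear f_v = P/L_w = 18.7 / 21 = 0.8905 kip/in (vertical).
Torsion M = P·e = 18.7 × 10.5 = 196.35 kip·in.
Critical point at (x, y) = (1.5, 5.25) from centroid. f_tx = M·y/J = 4.292 kip/in; f_ty = M·x/J = 1.226 kip/in.
Resultant f_max = √[f_tx² + (f_v + f_ty)²] = √[4.292² + (0.8905 + 1.226)²] = 4.785 kip/in.
Capacity per unit length: r_n/Ω = (1/2.0) × 0.6 × 100 × (0.707 × 0.3125) = 6.628 kip/in.
4.785 ≤ 6.628 → adequate.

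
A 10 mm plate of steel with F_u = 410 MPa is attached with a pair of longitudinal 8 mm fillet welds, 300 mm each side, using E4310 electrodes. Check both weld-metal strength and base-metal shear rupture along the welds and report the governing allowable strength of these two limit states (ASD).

R_n/Ω ≈ 438 kN (weld metal governs)

E43XX → F_EXX = 430 MPa.
t_e = 0.707 × 8 = 5.656 mm; L = 600 mm.
Weld metal: R_n/Ω = (1/2.0) × 0.6 × 430 × 5.656 × 600 × 10⁻³ = 437.8 kN.
Base metal (shear rupture): R_n/Ω = (1/2.0) × 0.6 × 410 × 10 × 600 × 10⁻³ = 738 kN.
Governing: weld metal.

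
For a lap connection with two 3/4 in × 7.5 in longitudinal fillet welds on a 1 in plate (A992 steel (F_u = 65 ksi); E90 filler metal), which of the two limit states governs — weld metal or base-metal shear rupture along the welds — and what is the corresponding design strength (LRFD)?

φR_n ≈ 322 kip (weld metal governs)

E90XX → F_EXX = 90 ksi.
t_e = 0.707 × 0.75 = 0.5302 in; L = 15 in.
Weld metal: φR_n = 0.75 × 0.6 × 90 × 0.5302 × 15 = 322.1 kip.
Base metal (shear rupture): φR_n = 0.75 × 0.6 × 65 × 1 × 15 = 438.8 kip.
Governing: weld metal.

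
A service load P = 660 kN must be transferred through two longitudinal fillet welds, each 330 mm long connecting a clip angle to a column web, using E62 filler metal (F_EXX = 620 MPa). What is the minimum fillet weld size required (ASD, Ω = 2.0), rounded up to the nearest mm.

w = 8 mm

Total weld length L = 660 mm.
Required throat t_e = P × Ω / (0.6 F_EXX × L) = 660 × 2.0 / (0.6 × 620 × 660 × 10⁻³) = 5.376 mm.
Required leg w = t_e / 0.707 = 7.604 mm → use 8 mm.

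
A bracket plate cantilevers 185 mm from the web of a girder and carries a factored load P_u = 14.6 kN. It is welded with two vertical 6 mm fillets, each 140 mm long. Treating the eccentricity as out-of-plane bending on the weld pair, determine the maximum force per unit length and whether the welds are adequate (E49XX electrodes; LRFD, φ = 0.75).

f_max ≈ 417 N/mm; adequate

E49XX → F_EXX = 490 MPa.
L_w = 2 × 140 = 280 mm; section modulus (unit throat) S = 2 × L²/6 = 6533 mm².
Direct shear f_v = P/L_w = 14.6×10³/280 = 52.14 N/mm.
Moment M = P × e = 14.6×10³ × 185 = 2701000 N·mm; bending f_b = M/S = 413.4 N/mm.
f_max = √(f_v² + f_b²) = √(52.14² + 413.4²) = 416.7 N/mm.
φr_n = 0.75 × 0.6 × 490 × (0.707 × 6) = 935.4 N/mm → adequate.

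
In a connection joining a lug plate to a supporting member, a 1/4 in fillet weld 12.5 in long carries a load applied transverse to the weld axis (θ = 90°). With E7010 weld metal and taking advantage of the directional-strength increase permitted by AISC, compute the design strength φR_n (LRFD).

φR_n ≈ 104 kips

E70XX → F_EXX = 70 ksi.
t_e = 0.707 × 0.25 = 0.1767 in; A_we = 0.1767 × 12.5 = 2.209 in².
Directional factor: 1.0 + 0.5 sin^1.5(90°) = 1.5.
F_nw = 0.6 × 70 × 1.5 = 63 ksi.
φR_n = 0.75 × 63 × 2.209 = 104.4 kips.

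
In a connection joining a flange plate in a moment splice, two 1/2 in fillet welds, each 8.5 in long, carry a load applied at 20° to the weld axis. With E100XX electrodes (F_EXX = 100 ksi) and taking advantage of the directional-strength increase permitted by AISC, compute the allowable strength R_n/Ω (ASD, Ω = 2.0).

t_e = 0.707 × 0.5 = 0.3535 in; A_we = 0.3535 × 17 = 6.01 in².
Directional factor: 1.0 + 0.5 sin^1.5(20°) = 1.1.
F_nw = 0.6 × 100 × 1.1 = 66 ksi.
R_n/Ω = (66 × 6.01) / 2.0 = 198.3 kip.

R_n/Ω ≈ 198 kip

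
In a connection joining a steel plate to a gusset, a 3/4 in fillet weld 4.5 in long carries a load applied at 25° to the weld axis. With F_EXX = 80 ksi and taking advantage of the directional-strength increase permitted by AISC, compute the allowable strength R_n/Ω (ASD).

R_n/Ω ≈ 65.1 kips

t_e = 0.707 × 0.75 = 0.5302 in; A_we = 0.5302 × 4.5 = 2.386 in².
Directional factor: 1.0 + 0.5 sin^1.5(25°) = 1.137.
F_nw = 0.6 × 80 × 1.137 = 54.59 ksi.
R_n/Ω = (54.59 × 2.386) / 2.0 = 65.13 kips.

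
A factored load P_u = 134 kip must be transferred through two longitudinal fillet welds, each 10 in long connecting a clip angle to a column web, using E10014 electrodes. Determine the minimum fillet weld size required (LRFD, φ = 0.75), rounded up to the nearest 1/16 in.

E100XX → F_EXX = 100 ksi.
Total weld length L = 20 in.
Required throat t_e = P_u / (φ × 0.6 F_EXX × L) = 134 / (0.75 × 0.6 × 100 × 20) = 0.1489 in.
Required leg w = t_e / 0.707 = 0.2106 in → use 1/4 in.

w = 1/4 in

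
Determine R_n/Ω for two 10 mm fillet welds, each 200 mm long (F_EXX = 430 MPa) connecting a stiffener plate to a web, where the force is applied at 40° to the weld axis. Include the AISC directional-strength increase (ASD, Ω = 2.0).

R_n/Ω ≈ 459 kN

t_e = 0.707 × 10 = 7.07 mm; A_we = 7.07 × 400 = 2828 mm².
Directional factor: 1.0 + 0.5 sin^1.5(40°) = 1.258.
F_nw = 0.6 × 430 × 1.258 = 324.5 MPa.
R_n/Ω = (324.5 × 2828) / 2.0 × 10⁻³ = 458.8 kN.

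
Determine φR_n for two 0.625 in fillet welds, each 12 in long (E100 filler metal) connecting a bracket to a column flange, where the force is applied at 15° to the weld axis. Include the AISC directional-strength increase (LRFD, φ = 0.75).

φR_n ≈ 509 kips

E100XX → F_EXX = 100 ksi.
t_e = 0.707 × 0.625 = 0.4419 in; A_we = 0.4419 × 24 = 10.6 in².
Directional factor: 1.0 + 0.5 sin^1.5(15°) = 1.066.
F_nw = 0.6 × 100 × 1.066 = 63.95 ksi.
φR_n = 0.75 × 63.95 × 10.6 = 508.6 kips.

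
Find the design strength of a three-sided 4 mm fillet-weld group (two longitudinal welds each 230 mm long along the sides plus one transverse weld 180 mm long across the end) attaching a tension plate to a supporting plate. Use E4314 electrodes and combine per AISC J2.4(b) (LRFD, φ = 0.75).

φR_n ≈ 362 kN

E43XX → F_EXX = 430 MPa.
t_e = 0.707 × 4 = 2.828 mm.
R_nwl = 0.6 × 430 × 2.828 × 460 × 10⁻³ = 335.6 kN (longitudinal, 2 welds).
R_nwt = 0.6 × 430 × 2.828 × 180 × 10⁻³ = 131.3 kN (transverse, base value).
(i) R_nwl + R_nwt = 467 kN; (ii) 0.85 R_nwl + 1.5 R_nwt = 482.3 kN.
R_n = max = 482.3 kN [governs: (ii)]; φR_n = 361.7 kN.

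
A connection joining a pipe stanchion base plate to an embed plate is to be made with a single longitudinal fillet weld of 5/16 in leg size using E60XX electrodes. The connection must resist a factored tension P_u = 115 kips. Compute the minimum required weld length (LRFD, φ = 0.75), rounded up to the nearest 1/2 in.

E60XX → F_EXX = 60 ksi.
Throat t_e = 0.707 × 0.3125 = 0.2209 in.
φr_n = 0.75 × 0.6 × 60 × 0.2209 = 5.965 kips/in.
L_req = P_u / φr_n = 115 / 5.965 = 19.28 in total.
Round up → use L = 19.5 in.

L = 19.5 in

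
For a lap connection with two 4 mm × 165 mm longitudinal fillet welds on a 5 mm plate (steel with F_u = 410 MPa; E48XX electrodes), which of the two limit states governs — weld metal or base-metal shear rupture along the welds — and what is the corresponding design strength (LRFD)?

φR_n ≈ 202 kN (weld metal governs)

E48XX → F_EXX = 480 MPa.
t_e = 0.707 × 4 = 2.828 mm; L = 330 mm.
Weld metal: φR_n = 0.75 × 0.6 × 480 × 2.828 × 330 × 10⁻³ = 201.6 kN.
Base metal (shear rupture): φR_n = 0.75 × 0.6 × 410 × 5 × 330 × 10⁻³ = 304.4 kN.
Governing: weld metal.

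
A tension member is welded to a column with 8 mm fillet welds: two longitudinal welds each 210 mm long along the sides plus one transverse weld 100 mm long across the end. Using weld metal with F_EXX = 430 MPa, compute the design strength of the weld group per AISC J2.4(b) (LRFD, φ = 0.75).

φR_n ≈ 569 kN

t_e = 0.707 × 8 = 5.656 mm.
R_nwl = 0.6 × 430 × 5.656 × 420 × 10⁻³ = 612.9 kN (longitudinal, 2 welds).
R_nwt = 0.6 × 430 × 5.656 × 100 × 10⁻³ = 145.9 kN (transverse, base value).
(i) R_nwl + R_nwt = 758.8 kN; (ii) 0.85 R_nwl + 1.5 R_nwt = 739.8 kN.
R_n = max = 758.8 kN [governs: (i)]; φR_n = 569.1 kN.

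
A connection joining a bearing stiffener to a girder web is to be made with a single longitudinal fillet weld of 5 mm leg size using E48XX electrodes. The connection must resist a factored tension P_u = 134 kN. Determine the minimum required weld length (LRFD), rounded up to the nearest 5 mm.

L = 180 mm

E48XX → F_EXX = 480 MPa.
Throat t_e = 0.707 × 5 = 3.535 mm.
φr_n = 0.75 × 0.6 × 480 × 3.535 × 10⁻³ = 0.7636 kN/mm.
L_req = P_u / φr_n = 134 / 0.7636 = 175.5 mm total.
Round up → use L = 180 mm.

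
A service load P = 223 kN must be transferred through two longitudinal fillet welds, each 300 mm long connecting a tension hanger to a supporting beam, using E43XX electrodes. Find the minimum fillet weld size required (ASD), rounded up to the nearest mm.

w = 5 mm

E43XX → F_EXX = 430 MPa.
Total weld length L = 600 mm.
Required throat t_e = P × Ω / (0.6 F_EXX × L) = 223 × 2.0 / (0.6 × 430 × 600 × 10⁻³) = 2.881 mm.
Required leg w = t_e / 0.707 = 4.075 mm → use 5 mm.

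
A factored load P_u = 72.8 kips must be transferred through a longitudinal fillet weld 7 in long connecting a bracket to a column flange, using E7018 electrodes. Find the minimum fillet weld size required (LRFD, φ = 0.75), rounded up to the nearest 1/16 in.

E70XX → F_EXX = 70 ksi.
Total weld length L = 7 in.
Required throat t_e = P_u / (φ × 0.6 F_EXX × L) = 72.8 / (0.75 × 0.6 × 70 × 7) = 0.3302 in.
Required leg w = t_e / 0.707 = 0.467 in → use 1/2 in.

w = 1/2 in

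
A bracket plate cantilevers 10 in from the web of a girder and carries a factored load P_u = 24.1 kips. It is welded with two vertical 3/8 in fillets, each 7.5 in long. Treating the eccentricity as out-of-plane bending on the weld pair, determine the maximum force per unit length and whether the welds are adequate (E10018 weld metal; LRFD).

E100XX → F_EXX = 100 ksi.
L_w = 2 × 7.5 = 15 in; section modulus (unit throat) S = 2 × L²/6 = 18.75 in².
Direct shear f_v = P/L_w = 24.1/15 = 1.607 kip/in.
Moment M = P × e = 24.1 × 10 = 241 kip·in; bending f_b = M/S = 12.85 kip/in.
f_max = √(f_v² + f_b²) = √(1.607² + 12.85²) = 12.95 kip/in.
φr_n = 0.75 × 0.6 × 100 × (0.707 × 0.375) = 11.93 kip/in → NOT adequate.

f_max ≈ 13 kip/in; NOT adequate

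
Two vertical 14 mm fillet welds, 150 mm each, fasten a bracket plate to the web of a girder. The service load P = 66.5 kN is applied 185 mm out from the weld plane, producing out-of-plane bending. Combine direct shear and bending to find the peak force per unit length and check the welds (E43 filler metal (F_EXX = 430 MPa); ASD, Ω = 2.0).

L_w = 2 × 150 = 300 mm; section modulus (unit throat) S = 2 × L²/6 = 7500 mm².
Direct shear f_v = P/L_w = 66.5×10³/300 = 221.7 N/mm.
Moment M = P × e = 66.5×10³ × 185 = 12302000 N·mm; bending f_b = M/S = 1640 N/mm.
f_max = √(f_v² + f_b²) = √(221.7² + 1640²) = 1655 N/mm.
r_n/Ω = (1/2.0) × 0.6 × 430 × (0.707 × 14) = 1277 N/mm → NOT adequate.

f_max ≈ 1660 N/mm; NOT adequate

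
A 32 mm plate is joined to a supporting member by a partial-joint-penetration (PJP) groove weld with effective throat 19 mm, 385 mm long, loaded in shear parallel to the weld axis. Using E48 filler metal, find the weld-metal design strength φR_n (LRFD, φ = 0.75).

φR_n ≈ 1580 kN

E48XX → F_EXX = 480 MPa.
Effective throat (given) t_e = 19 mm.
A_we = 19 × 385 = 7315 mm².
F_nw = 0.6 F_EXX = 288 MPa.
φR_n = 0.75 × 288 × 7315 × 10⁻³ = 1580 kN.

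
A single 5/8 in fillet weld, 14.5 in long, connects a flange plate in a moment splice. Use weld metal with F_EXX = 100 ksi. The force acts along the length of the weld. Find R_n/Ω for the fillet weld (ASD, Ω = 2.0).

Effective throat t_e = 0.707 × 0.625 = 0.4419 in.
Total length L = 14.5 in; A_we = 0.4419 × 14.5 = 6.407 in².
F_nw = 0.6 F_EXX = 0.6 × 100 = 60 ksi.
R_n = 60 × 6.407 = 384.4 kips; R_n/Ω = 384.4/2.0 = 192.2 kips.

R_n/Ω ≈ 192 kips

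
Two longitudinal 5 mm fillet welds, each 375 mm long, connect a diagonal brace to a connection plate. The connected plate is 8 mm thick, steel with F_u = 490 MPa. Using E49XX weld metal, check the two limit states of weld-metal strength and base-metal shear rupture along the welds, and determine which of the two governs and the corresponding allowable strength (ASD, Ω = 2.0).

R_n/Ω ≈ 390 kN (weld metal governs)

E49XX → F_EXX = 490 MPa.
t_e = 0.707 × 5 = 3.535 mm; L = 750 mm.
Weld metal: R_n/Ω = (1/2.0) × 0.6 × 490 × 3.535 × 750 × 10⁻³ = 389.7 kN.
Base metal (shear rupture): R_n/Ω = (1/2.0) × 0.6 × 490 × 8 × 750 × 10⁻³ = 882 kN.
Governing: weld metal.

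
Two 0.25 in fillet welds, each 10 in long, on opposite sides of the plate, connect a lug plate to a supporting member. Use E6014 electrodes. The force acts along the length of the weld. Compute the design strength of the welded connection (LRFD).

φR_n ≈ 95.4 kips

E60XX → F_EXX = 60 ksi.
Effective throat t_e = 0.707 × 0.25 = 0.1767 in.
Total length L = 20 in; A_we = 0.1767 × 20 = 3.535 in².
F_nw = 0.6 F_EXX = 0.6 × 60 = 36 ksi.
φR_n = 0.75 × 36 × 3.535 = 95.44 kips.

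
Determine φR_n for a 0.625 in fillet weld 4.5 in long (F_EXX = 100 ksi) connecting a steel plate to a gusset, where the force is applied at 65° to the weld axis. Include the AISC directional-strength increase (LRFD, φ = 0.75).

φR_n ≈ 128 kip

t_e = 0.707 × 0.625 = 0.4419 in; A_we = 0.4419 × 4.5 = 1.988 in².
Directional factor: 1.0 + 0.5 sin^1.5(65°) = 1.431.
F_nw = 0.6 × 100 × 1.431 = 85.88 ksi.
φR_n = 0.75 × 85.88 × 1.988 = 128.1 kip.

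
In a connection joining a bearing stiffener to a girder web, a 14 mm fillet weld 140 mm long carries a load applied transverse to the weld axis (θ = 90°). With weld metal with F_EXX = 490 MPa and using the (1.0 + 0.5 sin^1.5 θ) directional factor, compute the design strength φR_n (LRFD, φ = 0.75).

t_e = 0.707 × 14 = 9.898 mm; A_we = 9.898 × 140 = 1386 mm².
Directional factor: 1.0 + 0.5 sin^1.5(90°) = 1.5.
F_nw = 0.6 × 490 × 1.5 = 441 MPa.
φR_n = 0.75 × 441 × 1386 × 10⁻³ = 458.3 kN.

φR_n ≈ 458 kN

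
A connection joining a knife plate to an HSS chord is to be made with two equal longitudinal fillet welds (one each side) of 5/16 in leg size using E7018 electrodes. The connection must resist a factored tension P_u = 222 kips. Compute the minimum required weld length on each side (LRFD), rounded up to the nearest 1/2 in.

L = 16 in on each side

E70XX → F_EXX = 70 ksi.
Throat t_e = 0.707 × 0.3125 = 0.2209 in.
φr_n = 0.75 × 0.6 × 70 × 0.2209 = 6.96 kips/in.
L_req = P_u / φr_n = 222 / 6.96 = 31.9 in total.
Per side: 31.9 / 2 = 15.95 in.
Round up → use L = 16 in on each side.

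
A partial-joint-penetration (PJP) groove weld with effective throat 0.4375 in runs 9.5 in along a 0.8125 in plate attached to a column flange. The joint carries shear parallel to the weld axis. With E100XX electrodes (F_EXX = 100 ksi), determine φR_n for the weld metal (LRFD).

Effective throat (given) t_e = 0.4375 in.
A_we = 0.4375 × 9.5 = 4.156 in².
F_nw = 0.6 F_EXX = 60 ksi.
φR_n = 0.75 × 60 × 4.156 = 187 kip.

φR_n ≈ 187 kip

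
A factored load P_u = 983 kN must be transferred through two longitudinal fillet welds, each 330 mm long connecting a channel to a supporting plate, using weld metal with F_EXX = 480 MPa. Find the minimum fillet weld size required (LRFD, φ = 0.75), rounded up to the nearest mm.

Total weld length L = 660 mm.
Required throat t_e = P_u / (φ × 0.6 F_EXX × L) = 983 / (0.75 × 0.6 × 480 × 660 × 10⁻³) = 6.895 mm.
Required leg w = t_e / 0.707 = 9.753 mm → use 10 mm.

w = 10 mm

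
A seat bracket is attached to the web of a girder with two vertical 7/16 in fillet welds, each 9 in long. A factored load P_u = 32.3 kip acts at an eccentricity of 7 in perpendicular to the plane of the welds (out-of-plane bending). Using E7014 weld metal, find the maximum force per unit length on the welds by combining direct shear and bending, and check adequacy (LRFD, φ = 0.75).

E70XX → F_EXX = 70 ksi.
L_w = 2 × 9 = 18 in; section modulus (unit throat) S = 2 × L²/6 = 27 in².
Direct shear f_v = P/L_w = 32.3/18 = 1.794 kip/in.
Moment M = P × e = 32.3 × 7 = 226.1 kip·in; bending f_b = M/S = 8.374 kip/in.
f_max = √(f_v² + f_b²) = √(1.794² + 8.374²) = 8.564 kip/in.
φr_n = 0.75 × 0.6 × 70 × (0.707 × 0.4375) = 9.743 kip/in → adequate.

f_max ≈ 8.56 kip/in; adequate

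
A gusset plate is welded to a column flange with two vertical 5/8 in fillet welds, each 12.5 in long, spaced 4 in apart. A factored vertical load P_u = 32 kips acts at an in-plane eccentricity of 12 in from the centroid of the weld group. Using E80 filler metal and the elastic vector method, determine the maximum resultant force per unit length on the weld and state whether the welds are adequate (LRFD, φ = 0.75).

f_max ≈ 6.43 kip/in; adequate

E80XX → F_EXX = 80 ksi.
Total weld length L_w = 25 in. Treat welds as unit-width lines.
Polar moment about centroid: J = 2[d³/12 + d(b/2)²] = 2[12.5³/12 + 12.5×2²] = 425.5 in³.
Direct shear f_v = P/L_w = 32 / 25 = 1.28 kip/in (vertical).
Torsion M = P·e = 32 × 12 = 384 kip·in.
Critical point at (x, y) = (2, 6.25) from centroid. f_tx = M·y/J = 5.64 kip/in; f_ty = M·x/J = 1.805 kip/in.
Resultant f_max = √[f_tx² + (f_v + f_ty)²] = √[5.64² + (1.28 + 1.805)²] = 6.429 kip/in.
Capacity per unit length: φr_n = 0.75 × 0.6 × 80 × (0.707 × 0.625) = 15.91 kip/in.
6.429 ≤ 15.91 → adequate.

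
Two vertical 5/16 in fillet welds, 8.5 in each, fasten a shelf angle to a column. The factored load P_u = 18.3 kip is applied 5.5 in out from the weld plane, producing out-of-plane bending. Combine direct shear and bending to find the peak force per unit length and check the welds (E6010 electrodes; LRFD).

E60XX → F_EXX = 60 ksi.
L_w = 2 × 8.5 = 17 in; section modulus (unit throat) S = 2 × L²/6 = 24.08 in².
Direct shear f_v = P/L_w = 18.3/17 = 1.076 kip/in.
Moment M = P × e = 18.3 × 5.5 = 100.65 kip·in; bending f_b = M/S = 4.179 kip/in.
f_max = √(f_v² + f_b²) = √(1.076² + 4.179²) = 4.316 kip/in.
φr_n = 0.75 × 0.6 × 60 × (0.707 × 0.3125) = 5.965 kip/in → adequate.

f_max ≈ 4.32 kip/in; adequate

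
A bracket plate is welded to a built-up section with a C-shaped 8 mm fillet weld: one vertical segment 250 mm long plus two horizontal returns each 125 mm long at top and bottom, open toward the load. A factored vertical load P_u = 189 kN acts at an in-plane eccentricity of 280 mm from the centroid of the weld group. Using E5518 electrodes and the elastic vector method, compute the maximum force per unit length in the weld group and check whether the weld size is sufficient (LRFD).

E55XX → F_EXX = 550 MPa.
Total weld length L_w = 500 mm. Treat welds as unit-width lines.
Centroid: x̄ = 2×125×62.5 / 500 = 31.25 mm from the vertical weld.
Polar moment about centroid: J = I_x + I_y = [250³/12 + 2×125×125²] + [250×31.25² + 2(125³/12 + 125×31.25²)] = 6022000 mm³.
Direct shear f_v = P/L_w = 189×10³ / 500 = 378 N/mm (vertical).
Torsion M = P·e = 189×10³ × 280 = 52920000 N·mm.
Critical point at (x, y) = (93.75, 125) from centroid. f_tx = M·y/J = 1098 N/mm; f_ty = M·x/J = 823.8 N/mm.
Resultant f_max = √[f_tx² + (f_v + f_ty)²] = √[1098² + (378 + 823.8)²] = 1628 N/mm.
Capacity per unit length: φr_n = 0.75 × 0.6 × 550 × (0.707 × 8) = 1400 N/mm.
1628 > 1400 → NOT adequate.

f_max ≈ 1630 N/mm; NOT adequate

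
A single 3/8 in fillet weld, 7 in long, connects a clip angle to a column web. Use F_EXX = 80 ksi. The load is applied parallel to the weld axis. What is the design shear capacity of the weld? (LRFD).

φR_n ≈ 66.8 kip

Effective throat t_e = 0.707 × 0.375 = 0.2651 in.
Total length L = 7 in; A_we = 0.2651 × 7 = 1.856 in².
F_nw = 0.6 F_EXX = 0.6 × 80 = 48 ksi.
φR_n = 0.75 × 48 × 1.856 = 66.81 kip.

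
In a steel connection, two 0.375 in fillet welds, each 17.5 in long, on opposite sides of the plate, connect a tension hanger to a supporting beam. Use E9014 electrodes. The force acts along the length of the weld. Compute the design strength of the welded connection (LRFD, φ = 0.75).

φR_n ≈ 376 kip

E90XX → F_EXX = 90 ksi.
Effective throat t_e = 0.707 × 0.375 = 0.2651 in.
Total length L = 35 in; A_we = 0.2651 × 35 = 9.279 in².
F_nw = 0.6 F_EXX = 0.6 × 90 = 54 ksi.
φR_n = 0.75 × 54 × 9.279 = 375.8 kip.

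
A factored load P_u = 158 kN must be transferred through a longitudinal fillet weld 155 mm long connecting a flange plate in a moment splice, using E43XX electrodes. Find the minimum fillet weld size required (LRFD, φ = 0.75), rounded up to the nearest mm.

w = 8 mm

E43XX → F_EXX = 430 MPa.
Total weld length L = 155 mm.
Required throat t_e = P_u / (φ × 0.6 F_EXX × L) = 158 / (0.75 × 0.6 × 430 × 155 × 10⁻³) = 5.268 mm.
Required leg w = t_e / 0.707 = 7.451 mm → use 8 mm.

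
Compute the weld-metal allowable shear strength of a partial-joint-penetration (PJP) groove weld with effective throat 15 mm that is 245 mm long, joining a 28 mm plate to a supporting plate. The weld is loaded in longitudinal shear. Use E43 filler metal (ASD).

E43XX → F_EXX = 430 MPa.
Effective throat (given) t_e = 15 mm.
A_we = 15 × 245 = 3675 mm².
F_nw = 0.6 F_EXX = 258 MPa.
R_n/Ω = (258 × 3675) / 2.0 × 10⁻³ = 474.1 kN.

R_n/Ω ≈ 474 kN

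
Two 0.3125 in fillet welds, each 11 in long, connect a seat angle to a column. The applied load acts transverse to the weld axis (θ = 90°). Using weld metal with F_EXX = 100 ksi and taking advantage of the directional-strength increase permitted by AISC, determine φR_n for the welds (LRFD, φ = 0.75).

φR_n ≈ 328 kips

t_e = 0.707 × 0.3125 = 0.2209 in; A_we = 0.2209 × 22 = 4.861 in².
Directional factor: 1.0 + 0.5 sin^1.5(90°) = 1.5.
F_nw = 0.6 × 100 × 1.5 = 90 ksi.
φR_n = 0.75 × 90 × 4.861 = 328.1 kips.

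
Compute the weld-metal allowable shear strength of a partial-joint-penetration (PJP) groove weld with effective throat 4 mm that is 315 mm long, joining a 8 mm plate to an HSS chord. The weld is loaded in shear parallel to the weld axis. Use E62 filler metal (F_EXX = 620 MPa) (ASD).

R_n/Ω ≈ 234 kN

Effective throat (given) t_e = 4 mm.
A_we = 4 × 315 = 1260 mm².
F_nw = 0.6 F_EXX = 372 MPa.
R_n/Ω = (372 × 1260) / 2.0 × 10⁻³ = 234.4 kN.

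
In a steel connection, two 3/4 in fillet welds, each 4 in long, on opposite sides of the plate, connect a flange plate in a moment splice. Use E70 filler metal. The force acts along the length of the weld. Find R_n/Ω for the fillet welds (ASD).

R_n/Ω ≈ 89.1 kip

E70XX → F_EXX = 70 ksi.
Effective throat t_e = 0.707 × 0.75 = 0.5302 in.
Total length L = 8 in; A_we = 0.5302 × 8 = 4.242 in².
F_nw = 0.6 F_EXX = 0.6 × 70 = 42 ksi.
R_n = 42 × 4.242 = 178.2 kip; R_n/Ω = 178.2/2.0 = 89.08 kip.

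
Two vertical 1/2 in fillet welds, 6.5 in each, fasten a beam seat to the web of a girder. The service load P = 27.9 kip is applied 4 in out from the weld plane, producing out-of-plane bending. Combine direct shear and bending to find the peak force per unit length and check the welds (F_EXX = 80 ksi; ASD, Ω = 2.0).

L_w = 2 × 6.5 = 13 in; section modulus (unit throat) S = 2 × L²/6 = 14.08 in².
Direct shear f_v = P/L_w = 27.9/13 = 2.146 kip/in.
Moment M = P × e = 27.9 × 4 = 111.6 kip·in; bending f_b = M/S = 7.924 kip/in.
f_max = √(f_v² + f_b²) = √(2.146² + 7.924²) = 8.21 kip/in.
r_n/Ω = (1/2.0) × 0.6 × 80 × (0.707 × 0.5) = 8.484 kip/in → adequate.

f_max ≈ 8.21 kip/in; adequate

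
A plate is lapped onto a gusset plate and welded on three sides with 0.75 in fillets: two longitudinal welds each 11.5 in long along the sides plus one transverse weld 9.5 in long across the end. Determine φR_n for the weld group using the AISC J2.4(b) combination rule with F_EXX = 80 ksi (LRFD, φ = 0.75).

t_e = 0.707 × 0.75 = 0.5302 in.
R_nwl = 0.6 × 80 × 0.5302 × 23 = 585.4 kip (longitudinal, 2 welds).
R_nwt = 0.6 × 80 × 0.5302 × 9.5 = 241.8 kip (transverse, base value).
(i) R_nwl + R_nwt = 827.2 kip; (ii) 0.85 R_nwl + 1.5 R_nwt = 860.3 kip.
R_n = max = 860.3 kip [governs: (ii)]; φR_n = 645.2 kip.

φR_n ≈ 645 kip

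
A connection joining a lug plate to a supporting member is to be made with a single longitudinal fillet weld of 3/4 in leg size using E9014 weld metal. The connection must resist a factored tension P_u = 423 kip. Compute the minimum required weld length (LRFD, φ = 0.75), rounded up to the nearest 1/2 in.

E90XX → F_EXX = 90 ksi.
Throat t_e = 0.707 × 0.75 = 0.5302 in.
φr_n = 0.75 × 0.6 × 90 × 0.5302 = 21.48 kip/in.
L_req = P_u / φr_n = 423 / 21.48 = 19.7 in total.
Round up → use L = 20 in.

L = 20 in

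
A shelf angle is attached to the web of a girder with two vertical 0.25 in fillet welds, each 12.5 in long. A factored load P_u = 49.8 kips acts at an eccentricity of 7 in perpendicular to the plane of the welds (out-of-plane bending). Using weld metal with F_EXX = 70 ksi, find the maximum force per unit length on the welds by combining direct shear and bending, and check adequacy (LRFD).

f_max ≈ 6.98 kip/in; NOT adequate

L_w = 2 × 12.5 = 25 in; section modulus (unit throat) S = 2 × L²/6 = 52.08 in².
Direct shear f_v = P/L_w = 49.8/25 = 1.992 kip/in.
Moment M = P × e = 49.8 × 7 = 348.6 kip·in; bending f_b = M/S = 6.693 kip/in.
f_max = √(f_v² + f_b²) = √(1.992² + 6.693²) = 6.983 kip/in.
φr_n = 0.75 × 0.6 × 70 × (0.707 × 0.25) = 5.568 kip/in → NOT adequate.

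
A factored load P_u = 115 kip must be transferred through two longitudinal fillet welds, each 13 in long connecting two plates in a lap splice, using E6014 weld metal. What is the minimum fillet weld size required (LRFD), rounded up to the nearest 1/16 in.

E60XX → F_EXX = 60 ksi.
Total weld length L = 26 in.
Required throat t_e = P_u / (φ × 0.6 F_EXX × L) = 115 / (0.75 × 0.6 × 60 × 26) = 0.1638 in.
Required leg w = t_e / 0.707 = 0.2317 in → use 1/4 in.

w = 1/4 in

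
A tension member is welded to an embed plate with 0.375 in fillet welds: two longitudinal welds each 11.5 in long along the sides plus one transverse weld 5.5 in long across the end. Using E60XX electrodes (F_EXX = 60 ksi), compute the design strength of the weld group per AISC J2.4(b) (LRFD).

t_e = 0.707 × 0.375 = 0.2651 in.
R_nwl = 0.6 × 60 × 0.2651 × 23 = 219.5 kip (longitudinal, 2 welds).
R_nwt = 0.6 × 60 × 0.2651 × 5.5 = 52.49 kip (transverse, base value).
(i) R_nwl + R_nwt = 272 kip; (ii) 0.85 R_nwl + 1.5 R_nwt = 265.3 kip.
R_n = max = 272 kip [governs: (i)]; φR_n = 204 kip.

φR_n ≈ 204 kip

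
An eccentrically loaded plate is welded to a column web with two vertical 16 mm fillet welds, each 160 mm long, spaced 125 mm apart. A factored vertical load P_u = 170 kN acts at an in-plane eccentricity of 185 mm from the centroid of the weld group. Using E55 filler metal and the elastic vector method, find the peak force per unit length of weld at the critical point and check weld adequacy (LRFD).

E55XX → F_EXX = 550 MPa.
Total weld length L_w = 320 mm. Treat welds as unit-width lines.
Polar moment about centroid: J = 2[d³/12 + d(b/2)²] = 2[160³/12 + 160×62.5²] = 1933000 mm³.
Direct shear f_v = P/L_w = 170×10³ / 320 = 531.2 N/mm (vertical).
Torsion M = P·e = 170×10³ × 185 = 31450000 N·mm.
Critical point at (x, y) = (62.5, 80) from centroid. f_tx = M·y/J = 1302 N/mm; f_ty = M·x/J = 1017 N/mm.
Resultant f_max = √[f_tx² + (f_v + f_ty)²] = √[1302² + (531.2 + 1017)²] = 2023 N/mm.
Capacity per unit length: φr_n = 0.75 × 0.6 × 550 × (0.707 × 16) = 2800 N/mm.
2023 ≤ 2800 → adequate.

f_max ≈ 2020 N/mm; adequate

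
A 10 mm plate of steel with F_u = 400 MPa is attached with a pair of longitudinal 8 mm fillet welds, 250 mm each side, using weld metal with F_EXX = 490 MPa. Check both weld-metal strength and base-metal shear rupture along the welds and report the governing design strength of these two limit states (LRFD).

φR_n ≈ 624 kN (weld metal governs)

t_e = 0.707 × 8 = 5.656 mm; L = 500 mm.
Weld metal: φR_n = 0.75 × 0.6 × 490 × 5.656 × 500 × 10⁻³ = 623.6 kN.
Base metal (shear rupture): φR_n = 0.75 × 0.6 × 400 × 10 × 500 × 10⁻³ = 900 kN.
Governing: weld metal.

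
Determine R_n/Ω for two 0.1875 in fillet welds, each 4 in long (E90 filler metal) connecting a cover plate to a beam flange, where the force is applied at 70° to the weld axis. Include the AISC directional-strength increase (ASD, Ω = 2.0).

E90XX → F_EXX = 90 ksi.
t_e = 0.707 × 0.1875 = 0.1326 in; A_we = 0.1326 × 8 = 1.06 in².
Directional factor: 1.0 + 0.5 sin^1.5(70°) = 1.455.
F_nw = 0.6 × 90 × 1.455 = 78.59 ksi.
R_n/Ω = (78.59 × 1.06) / 2.0 = 41.67 kip.

R_n/Ω ≈ 41.7 kip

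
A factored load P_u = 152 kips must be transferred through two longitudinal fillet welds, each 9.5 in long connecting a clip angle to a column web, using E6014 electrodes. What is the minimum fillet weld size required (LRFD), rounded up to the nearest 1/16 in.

w = 7/16 in

E60XX → F_EXX = 60 ksi.
Total weld length L = 19 in.
Required throat t_e = P_u / (φ × 0.6 F_EXX × L) = 152 / (0.75 × 0.6 × 60 × 19) = 0.2963 in.
Required leg w = t_e / 0.707 = 0.4191 in → use 7/16 in.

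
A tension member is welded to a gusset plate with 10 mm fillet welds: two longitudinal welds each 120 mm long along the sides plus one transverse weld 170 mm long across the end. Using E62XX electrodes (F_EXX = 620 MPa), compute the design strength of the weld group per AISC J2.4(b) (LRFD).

t_e = 0.707 × 10 = 7.07 mm.
R_nwl = 0.6 × 620 × 7.07 × 240 × 10⁻³ = 631.2 kN (longitudinal, 2 welds).
R_nwt = 0.6 × 620 × 7.07 × 170 × 10⁻³ = 447.1 kN (transverse, base value).
(i) R_nwl + R_nwt = 1078 kN; (ii) 0.85 R_nwl + 1.5 R_nwt = 1207 kN.
R_n = max = 1207 kN [governs: (ii)]; φR_n = 905.4 kN.

φR_n ≈ 905 kN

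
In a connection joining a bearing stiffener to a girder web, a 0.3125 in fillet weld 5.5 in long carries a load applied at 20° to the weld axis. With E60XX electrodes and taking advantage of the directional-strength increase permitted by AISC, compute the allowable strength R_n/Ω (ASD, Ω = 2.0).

R_n/Ω ≈ 24.1 kips

E60XX → F_EXX = 60 ksi.
t_e = 0.707 × 0.3125 = 0.2209 in; A_we = 0.2209 × 5.5 = 1.215 in².
Directional factor: 1.0 + 0.5 sin^1.5(20°) = 1.1.
F_nw = 0.6 × 60 × 1.1 = 39.6 ksi.
R_n/Ω = (39.6 × 1.215) / 2.0 = 24.06 kips.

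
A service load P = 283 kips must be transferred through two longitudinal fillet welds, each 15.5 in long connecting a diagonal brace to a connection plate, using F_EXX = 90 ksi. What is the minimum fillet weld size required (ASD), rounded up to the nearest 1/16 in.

Total weld length L = 31 in.
Required throat t_e = P × Ω / (0.6 F_EXX × L) = 283 × 2.0 / (0.6 × 90 × 31) = 0.3381 in.
Required leg w = t_e / 0.707 = 0.4782 in → use 1/2 in.

w = 1/2 in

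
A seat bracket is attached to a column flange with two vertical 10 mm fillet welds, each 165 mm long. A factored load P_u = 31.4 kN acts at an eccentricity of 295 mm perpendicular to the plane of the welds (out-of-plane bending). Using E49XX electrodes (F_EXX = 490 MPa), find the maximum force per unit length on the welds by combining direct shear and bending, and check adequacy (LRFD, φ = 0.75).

f_max ≈ 1030 N/mm; adequate

L_w = 2 × 165 = 330 mm; section modulus (unit throat) S = 2 × L²/6 = 9075 mm².
Direct shear f_v = P/L_w = 31.4×10³/330 = 95.15 N/mm.
Moment M = P × e = 31.4×10³ × 295 = 9263000 N·mm; bending f_b = M/S = 1021 N/mm.
f_max = √(f_v² + f_b²) = √(95.15² + 1021²) = 1025 N/mm.
φr_n = 0.75 × 0.6 × 490 × (0.707 × 10) = 1559 N/mm → adequate.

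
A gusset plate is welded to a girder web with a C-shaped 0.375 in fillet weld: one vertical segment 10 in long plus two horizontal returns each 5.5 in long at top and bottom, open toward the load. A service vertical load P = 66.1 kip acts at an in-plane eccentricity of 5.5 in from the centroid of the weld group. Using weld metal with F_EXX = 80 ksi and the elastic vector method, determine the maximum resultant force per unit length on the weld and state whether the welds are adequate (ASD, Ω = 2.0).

Total weld length L_w = 21 in. Treat welds as unit-width lines.
Centroid: x̄ = 2×5.5×2.75 / 21 = 1.44 in from the vertical weld.
Polar moment about centroid: J = I_x + I_y = [10³/12 + 2×5.5×5²] + [10×1.44² + 2(5.5³/12 + 5.5×1.31²)] = 425.7 in³.
Direct shear f_v = P/L_w = 66.1 / 21 = 3.148 kip/in (vertical).
Torsion M = P·e = 66.1 × 5.5 = 363.55 kip·in.
Critical point at (x, y) = (4.06, 5) from centroid. f_tx = M·y/J = 4.27 kip/in; f_ty = M·x/J = 3.467 kip/in.
Resultant f_max = √[f_tx² + (f_v + f_ty)²] = √[4.27² + (3.148 + 3.467)²] = 7.873 kip/in.
Capacity per unit length: r_n/Ω = (1/2.0) × 0.6 × 80 × (0.707 × 0.375) = 6.363 kip/in.
7.873 > 6.363 → NOT adequate.

f_max ≈ 7.87 kip/in; NOT adequate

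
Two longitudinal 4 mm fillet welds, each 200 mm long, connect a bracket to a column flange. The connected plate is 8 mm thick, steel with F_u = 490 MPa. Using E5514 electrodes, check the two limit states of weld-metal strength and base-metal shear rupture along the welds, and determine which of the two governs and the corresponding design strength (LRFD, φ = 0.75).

φR_n ≈ 280 kN (weld metal governs)

E55XX → F_EXX = 550 MPa.
t_e = 0.707 × 4 = 2.828 mm; L = 400 mm.
Weld metal: φR_n = 0.75 × 0.6 × 550 × 2.828 × 400 × 10⁻³ = 280 kN.
Base metal (shear rupture): φR_n = 0.75 × 0.6 × 490 × 8 × 400 × 10⁻³ = 705.6 kN.
Governing: weld metal.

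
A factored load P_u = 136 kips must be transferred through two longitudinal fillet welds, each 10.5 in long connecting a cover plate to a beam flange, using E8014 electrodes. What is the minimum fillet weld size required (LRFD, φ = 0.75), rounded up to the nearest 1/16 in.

E80XX → F_EXX = 80 ksi.
Total weld length L = 21 in.
Required throat t_e = P_u / (φ × 0.6 F_EXX × L) = 136 / (0.75 × 0.6 × 80 × 21) = 0.1799 in.
Required leg w = t_e / 0.707 = 0.2544 in → use 5/16 in.

w = 5/16 in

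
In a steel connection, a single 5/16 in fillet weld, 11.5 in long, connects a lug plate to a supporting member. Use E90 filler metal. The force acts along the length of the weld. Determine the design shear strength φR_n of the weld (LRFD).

φR_n ≈ 103 kip

E90XX → F_EXX = 90 ksi.
Effective throat t_e = 0.707 × 0.3125 = 0.2209 in.
Total length L = 11.5 in; A_we = 0.2209 × 11.5 = 2.541 in².
F_nw = 0.6 F_EXX = 0.6 × 90 = 54 ksi.
φR_n = 0.75 × 54 × 2.541 = 102.9 kip.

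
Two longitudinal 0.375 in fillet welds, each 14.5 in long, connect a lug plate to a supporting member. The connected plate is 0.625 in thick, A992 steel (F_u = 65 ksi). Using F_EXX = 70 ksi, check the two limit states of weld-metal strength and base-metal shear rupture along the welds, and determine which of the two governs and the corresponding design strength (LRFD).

φR_n ≈ 242 kip (weld metal governs)

t_e = 0.707 × 0.375 = 0.2651 in; L = 29 in.
Weld metal: φR_n = 0.75 × 0.6 × 70 × 0.2651 × 29 = 242.2 kip.
Base metal (shear rupture): φR_n = 0.75 × 0.6 × 65 × 0.625 × 29 = 530.2 kip.
Governing: weld metal.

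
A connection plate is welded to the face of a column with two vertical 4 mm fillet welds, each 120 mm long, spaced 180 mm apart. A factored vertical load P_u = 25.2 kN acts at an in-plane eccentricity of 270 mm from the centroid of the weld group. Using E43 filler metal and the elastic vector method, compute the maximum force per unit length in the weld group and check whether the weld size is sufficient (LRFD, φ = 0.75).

f_max ≈ 421 N/mm; adequate

E43XX → F_EXX = 430 MPa.
Total weld length L_w = 240 mm. Treat welds as unit-width lines.
Polar moment about centroid: J = 2[d³/12 + d(b/2)²] = 2[120³/12 + 120×90²] = 2232000 mm³.
Direct shear f_v = P/L_w = 25.2×10³ / 240 = 105 N/mm (vertical).
Torsion M = P·e = 25.2×10³ × 270 = 6804000 N·mm.
Critical point at (x, y) = (90, 60) from centroid. f_tx = M·y/J = 182.9 N/mm; f_ty = M·x/J = 274.4 N/mm.
Resultant f_max = √[f_tx² + (f_v + f_ty)²] = √[182.9² + (105 + 274.4)²] = 421.1 N/mm.
Capacity per unit length: φr_n = 0.75 × 0.6 × 430 × (0.707 × 4) = 547.2 N/mm.
421.1 ≤ 547.2 → adequate.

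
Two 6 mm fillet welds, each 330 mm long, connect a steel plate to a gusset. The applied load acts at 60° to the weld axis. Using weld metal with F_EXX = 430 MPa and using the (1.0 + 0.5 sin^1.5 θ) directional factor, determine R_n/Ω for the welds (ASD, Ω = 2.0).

t_e = 0.707 × 6 = 4.242 mm; A_we = 4.242 × 660 = 2800 mm².
Directional factor: 1.0 + 0.5 sin^1.5(60°) = 1.403.
F_nw = 0.6 × 430 × 1.403 = 362 MPa.
R_n/Ω = (362 × 2800) / 2.0 × 10⁻³ = 506.7 kN.

R_n/Ω ≈ 507 kN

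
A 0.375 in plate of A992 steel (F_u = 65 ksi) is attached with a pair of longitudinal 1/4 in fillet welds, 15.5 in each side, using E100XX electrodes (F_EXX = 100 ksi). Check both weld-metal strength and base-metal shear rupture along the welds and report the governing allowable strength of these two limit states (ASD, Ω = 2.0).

R_n/Ω ≈ 164 kip (weld metal governs)

t_e = 0.707 × 0.25 = 0.1767 in; L = 31 in.
Weld metal: R_n/Ω = (1/2.0) × 0.6 × 100 × 0.1767 × 31 = 164.4 kip.
Base metal (shear rupture): R_n/Ω = (1/2.0) × 0.6 × 65 × 0.375 × 31 = 226.7 kip.
Governing: weld metal.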